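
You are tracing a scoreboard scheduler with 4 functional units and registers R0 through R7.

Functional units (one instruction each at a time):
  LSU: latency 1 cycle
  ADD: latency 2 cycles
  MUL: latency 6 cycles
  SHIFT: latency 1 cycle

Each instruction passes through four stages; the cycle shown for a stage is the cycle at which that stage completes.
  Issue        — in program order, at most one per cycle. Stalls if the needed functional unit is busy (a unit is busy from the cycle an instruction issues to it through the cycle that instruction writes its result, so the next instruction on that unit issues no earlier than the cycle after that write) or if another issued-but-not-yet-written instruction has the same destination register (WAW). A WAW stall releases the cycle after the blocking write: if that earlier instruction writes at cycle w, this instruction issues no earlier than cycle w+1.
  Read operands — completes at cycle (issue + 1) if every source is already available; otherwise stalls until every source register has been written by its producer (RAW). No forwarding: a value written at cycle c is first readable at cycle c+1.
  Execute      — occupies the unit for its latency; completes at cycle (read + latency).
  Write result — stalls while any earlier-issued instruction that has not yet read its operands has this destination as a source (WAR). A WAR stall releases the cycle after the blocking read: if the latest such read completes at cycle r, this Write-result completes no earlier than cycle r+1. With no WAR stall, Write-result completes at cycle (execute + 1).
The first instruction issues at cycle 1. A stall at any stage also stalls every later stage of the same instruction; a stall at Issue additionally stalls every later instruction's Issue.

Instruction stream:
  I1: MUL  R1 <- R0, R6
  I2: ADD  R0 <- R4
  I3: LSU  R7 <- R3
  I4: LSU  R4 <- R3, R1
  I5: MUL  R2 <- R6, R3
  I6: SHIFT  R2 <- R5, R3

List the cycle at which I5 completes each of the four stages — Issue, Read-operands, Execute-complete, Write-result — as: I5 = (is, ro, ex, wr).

[1] I1 issues→MUL
[2] I1 reads · I2 issues→ADD
[3] I2 reads · I3 issues→LSU
[4] I3 reads
[5] I2 exec-done · I3 exec-done
[6] I2 writes R0 · I3 writes R7
[7] I4 issues→LSU
[8] I1 exec-done
[9] I1 writes R1
[10] I4 reads · I5 issues→MUL
[11] I4 exec-done · I5 reads
[12] I4 writes R4
[17] I5 exec-done
[18] I5 writes R2
[19] I6 issues→SHIFT
[20] I6 reads
[21] I6 exec-done
[22] I6 writes R2

I5 = (10, 11, 17, 18)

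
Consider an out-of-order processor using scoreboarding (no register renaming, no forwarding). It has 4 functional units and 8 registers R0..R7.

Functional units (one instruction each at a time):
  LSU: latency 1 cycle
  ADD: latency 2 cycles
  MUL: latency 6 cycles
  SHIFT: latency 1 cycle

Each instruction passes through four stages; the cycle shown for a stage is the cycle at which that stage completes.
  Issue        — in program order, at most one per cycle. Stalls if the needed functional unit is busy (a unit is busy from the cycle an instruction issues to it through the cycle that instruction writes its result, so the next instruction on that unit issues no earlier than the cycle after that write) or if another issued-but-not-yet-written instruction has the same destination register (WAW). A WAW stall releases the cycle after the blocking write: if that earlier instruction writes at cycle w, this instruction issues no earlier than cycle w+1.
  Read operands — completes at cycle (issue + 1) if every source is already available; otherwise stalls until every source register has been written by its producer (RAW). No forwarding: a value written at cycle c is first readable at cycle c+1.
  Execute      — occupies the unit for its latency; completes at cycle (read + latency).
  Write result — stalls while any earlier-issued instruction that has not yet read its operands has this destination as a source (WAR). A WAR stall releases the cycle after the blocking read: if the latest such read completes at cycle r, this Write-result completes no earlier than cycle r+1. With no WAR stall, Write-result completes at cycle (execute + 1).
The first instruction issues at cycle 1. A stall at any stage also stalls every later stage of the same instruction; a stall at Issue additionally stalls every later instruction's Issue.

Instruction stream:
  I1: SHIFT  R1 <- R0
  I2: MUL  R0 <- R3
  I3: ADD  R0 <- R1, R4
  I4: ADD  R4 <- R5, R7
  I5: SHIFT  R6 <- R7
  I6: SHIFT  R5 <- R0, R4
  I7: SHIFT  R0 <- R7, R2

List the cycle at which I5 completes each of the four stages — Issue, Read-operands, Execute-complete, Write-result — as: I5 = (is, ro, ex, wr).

I5 = (17, 18, 19, 20)

[1] I1→SHIFT
[2] I1 RO · I2→MUL
[3] I1 EX · I2 RO
[4] I1 WR R1
[9] I2 EX
[10] I2 WR R0
[11] I3→ADD
[12] I3 RO
[14] I3 EX
[15] I3 WR R0
[16] I4→ADD
[17] I4 RO · I5→SHIFT
[18] I5 RO
[19] I4 EX · I5 EX
[20] I4 WR R4 · I5 WR R6
[21] I6→SHIFT
[22] I6 RO
[23] I6 EX
[24] I6 WR R5
[25] I7→SHIFT
[26] I7 RO
[27] I7 EX
[28] I7 WR R0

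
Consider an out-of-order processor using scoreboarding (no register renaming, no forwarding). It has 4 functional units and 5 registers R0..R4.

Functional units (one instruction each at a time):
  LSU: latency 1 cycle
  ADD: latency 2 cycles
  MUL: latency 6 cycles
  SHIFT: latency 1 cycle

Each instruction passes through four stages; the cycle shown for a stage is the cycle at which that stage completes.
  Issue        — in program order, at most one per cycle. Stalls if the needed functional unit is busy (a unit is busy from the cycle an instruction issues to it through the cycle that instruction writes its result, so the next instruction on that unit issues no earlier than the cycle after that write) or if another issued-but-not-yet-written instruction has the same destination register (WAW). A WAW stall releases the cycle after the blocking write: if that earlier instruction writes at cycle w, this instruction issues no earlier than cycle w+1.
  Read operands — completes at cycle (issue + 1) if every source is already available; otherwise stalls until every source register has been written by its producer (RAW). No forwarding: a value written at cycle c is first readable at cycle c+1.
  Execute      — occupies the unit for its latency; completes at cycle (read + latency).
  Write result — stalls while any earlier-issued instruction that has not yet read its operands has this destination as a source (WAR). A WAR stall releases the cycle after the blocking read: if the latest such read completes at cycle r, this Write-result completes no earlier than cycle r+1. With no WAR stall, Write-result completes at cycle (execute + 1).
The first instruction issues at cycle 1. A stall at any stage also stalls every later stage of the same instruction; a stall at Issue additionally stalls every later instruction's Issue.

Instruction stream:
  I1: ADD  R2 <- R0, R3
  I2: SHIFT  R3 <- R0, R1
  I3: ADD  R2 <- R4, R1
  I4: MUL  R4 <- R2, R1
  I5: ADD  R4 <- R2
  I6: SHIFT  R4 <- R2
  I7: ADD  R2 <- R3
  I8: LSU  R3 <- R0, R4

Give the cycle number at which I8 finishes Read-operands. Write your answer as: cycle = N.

cycle = 28

t=1  issue I1 (ADD)
t=2  I1 read-ops; issue I2 (SHIFT)
t=3  I2 read-ops
t=4  I1 finished on ADD; I2 finished on SHIFT
t=5  I1→R2; I2→R3
t=6  issue I3 (ADD)
t=7  I3 read-ops; issue I4 (MUL)
t=9  I3 finished on ADD
t=10  I3→R2
t=11  I4 read-ops
t=17  I4 finished on MUL
t=18  I4→R4
t=19  issue I5 (ADD)
t=20  I5 read-ops
t=22  I5 finished on ADD
t=23  I5→R4
t=24  issue I6 (SHIFT)
t=25  I6 read-ops; issue I7 (ADD)
t=26  I6 finished on SHIFT; I7 read-ops; issue I8 (LSU)
t=27  I6→R4
t=28  I7 finished on ADD; I8 read-ops
t=29  I7→R2; I8 finished on LSU
t=30  I8→R3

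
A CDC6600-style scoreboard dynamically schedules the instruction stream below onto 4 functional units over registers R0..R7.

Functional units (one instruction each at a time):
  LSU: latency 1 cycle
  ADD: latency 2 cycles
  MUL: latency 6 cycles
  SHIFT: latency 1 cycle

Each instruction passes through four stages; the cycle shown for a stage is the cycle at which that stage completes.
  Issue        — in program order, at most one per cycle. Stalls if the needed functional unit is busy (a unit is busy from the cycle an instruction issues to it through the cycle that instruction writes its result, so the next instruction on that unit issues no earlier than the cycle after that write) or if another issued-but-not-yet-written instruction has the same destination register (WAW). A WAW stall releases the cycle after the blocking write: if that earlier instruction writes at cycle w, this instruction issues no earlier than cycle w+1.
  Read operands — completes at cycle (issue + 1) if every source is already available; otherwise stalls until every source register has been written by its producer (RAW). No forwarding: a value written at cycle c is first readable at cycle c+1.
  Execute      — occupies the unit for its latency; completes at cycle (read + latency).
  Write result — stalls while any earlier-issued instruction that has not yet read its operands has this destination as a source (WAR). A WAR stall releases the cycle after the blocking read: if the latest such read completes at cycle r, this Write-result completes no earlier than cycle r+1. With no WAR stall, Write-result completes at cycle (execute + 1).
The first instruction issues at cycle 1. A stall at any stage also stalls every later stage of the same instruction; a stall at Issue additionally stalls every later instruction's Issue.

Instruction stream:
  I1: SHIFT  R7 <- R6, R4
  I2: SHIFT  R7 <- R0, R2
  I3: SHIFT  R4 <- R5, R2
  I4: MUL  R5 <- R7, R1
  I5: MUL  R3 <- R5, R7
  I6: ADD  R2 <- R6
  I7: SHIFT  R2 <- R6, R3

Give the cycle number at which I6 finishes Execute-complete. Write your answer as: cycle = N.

t=1  I1 issues→SHIFT
t=2  I1 reads
t=3  I1 exec-done
t=4  I1 writes R7
t=5  I2 issues→SHIFT
t=6  I2 reads
t=7  I2 exec-done
t=8  I2 writes R7
t=9  I3 issues→SHIFT
t=10  I3 reads · I4 issues→MUL
t=11  I3 exec-done · I4 reads
t=12  I3 writes R4
t=17  I4 exec-done
t=18  I4 writes R5
t=19  I5 issues→MUL
t=20  I5 reads · I6 issues→ADD
t=21  I6 reads
t=23  I6 exec-done
t=24  I6 writes R2
t=25  I7 issues→SHIFT
t=26  I5 exec-done
t=27  I5 writes R3
t=28  I7 reads
t=29  I7 exec-done
t=30  I7 writes R2

cycle = 23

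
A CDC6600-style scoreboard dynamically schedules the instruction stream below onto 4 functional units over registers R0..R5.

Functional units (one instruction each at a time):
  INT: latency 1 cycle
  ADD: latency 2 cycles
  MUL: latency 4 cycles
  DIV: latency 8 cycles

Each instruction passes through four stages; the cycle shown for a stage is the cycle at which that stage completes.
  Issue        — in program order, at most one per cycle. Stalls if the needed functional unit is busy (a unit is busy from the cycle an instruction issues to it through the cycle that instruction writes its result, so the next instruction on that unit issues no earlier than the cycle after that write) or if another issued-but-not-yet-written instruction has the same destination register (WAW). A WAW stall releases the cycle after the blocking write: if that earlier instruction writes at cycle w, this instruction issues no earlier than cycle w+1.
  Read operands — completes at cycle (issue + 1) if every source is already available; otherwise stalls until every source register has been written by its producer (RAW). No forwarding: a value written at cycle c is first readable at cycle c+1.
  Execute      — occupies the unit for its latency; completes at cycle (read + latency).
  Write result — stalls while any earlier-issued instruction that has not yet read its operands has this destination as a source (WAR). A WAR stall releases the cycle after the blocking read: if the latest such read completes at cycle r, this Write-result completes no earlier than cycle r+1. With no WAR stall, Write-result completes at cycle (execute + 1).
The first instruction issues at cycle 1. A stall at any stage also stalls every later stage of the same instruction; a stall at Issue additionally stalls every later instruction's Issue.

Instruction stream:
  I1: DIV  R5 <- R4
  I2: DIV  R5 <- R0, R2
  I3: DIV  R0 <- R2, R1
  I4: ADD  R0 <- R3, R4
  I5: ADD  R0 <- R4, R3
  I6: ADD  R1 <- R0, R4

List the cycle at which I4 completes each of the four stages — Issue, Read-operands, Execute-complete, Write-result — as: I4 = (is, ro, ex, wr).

I4 = (34, 35, 37, 38)

  I1 | 1 | 2 | 10 | 11
  I2 | 12 | 13 | 21 | 22   struct: DIV busy until I1 writes@11
  I3 | 23 | 24 | 32 | 33   struct: DIV busy until I2 writes@22
  I4 | 34 | 35 | 37 | 38   WAW R0: wait I3 write@33
  I5 | 39 | 40 | 42 | 43   struct: ADD busy until I4 writes@38
  I6 | 44 | 45 | 47 | 48   struct: ADD busy until I5 writes@43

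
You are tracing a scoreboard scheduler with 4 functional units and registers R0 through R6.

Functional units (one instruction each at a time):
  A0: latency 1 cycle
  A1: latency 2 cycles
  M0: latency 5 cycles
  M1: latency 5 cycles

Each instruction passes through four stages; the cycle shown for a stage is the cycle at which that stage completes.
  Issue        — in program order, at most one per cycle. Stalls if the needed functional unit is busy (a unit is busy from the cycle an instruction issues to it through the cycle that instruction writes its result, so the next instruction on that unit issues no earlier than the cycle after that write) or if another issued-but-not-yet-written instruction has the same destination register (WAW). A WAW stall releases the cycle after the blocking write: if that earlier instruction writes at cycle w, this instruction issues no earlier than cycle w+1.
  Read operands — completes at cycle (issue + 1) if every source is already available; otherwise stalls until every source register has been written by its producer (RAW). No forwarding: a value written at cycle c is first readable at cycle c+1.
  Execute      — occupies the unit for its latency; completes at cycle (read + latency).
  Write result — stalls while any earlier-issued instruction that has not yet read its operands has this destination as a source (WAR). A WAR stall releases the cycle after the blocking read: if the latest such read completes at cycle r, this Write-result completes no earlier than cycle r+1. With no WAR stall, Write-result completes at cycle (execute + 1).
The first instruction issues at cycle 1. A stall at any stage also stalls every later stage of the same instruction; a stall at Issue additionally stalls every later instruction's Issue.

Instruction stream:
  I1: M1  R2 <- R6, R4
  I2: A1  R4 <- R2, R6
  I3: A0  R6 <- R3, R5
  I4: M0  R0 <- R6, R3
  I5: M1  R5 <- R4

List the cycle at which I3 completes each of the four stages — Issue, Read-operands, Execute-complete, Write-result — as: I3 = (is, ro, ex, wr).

[I1] 1/2/7/8
[I2] 2/9/11/12  (RAW R2: wait I1 write@8)
[I3] 3/4/5/10  (WAR R6: wait I2 read@9)
[I4] 4/11/16/17  (RAW R6: wait I3 write@10)
[I5] 9/13/18/19  (struct: M1 busy until I1 writes@8; RAW R4: wait I2 write@12)

I3 = (3, 4, 5, 10)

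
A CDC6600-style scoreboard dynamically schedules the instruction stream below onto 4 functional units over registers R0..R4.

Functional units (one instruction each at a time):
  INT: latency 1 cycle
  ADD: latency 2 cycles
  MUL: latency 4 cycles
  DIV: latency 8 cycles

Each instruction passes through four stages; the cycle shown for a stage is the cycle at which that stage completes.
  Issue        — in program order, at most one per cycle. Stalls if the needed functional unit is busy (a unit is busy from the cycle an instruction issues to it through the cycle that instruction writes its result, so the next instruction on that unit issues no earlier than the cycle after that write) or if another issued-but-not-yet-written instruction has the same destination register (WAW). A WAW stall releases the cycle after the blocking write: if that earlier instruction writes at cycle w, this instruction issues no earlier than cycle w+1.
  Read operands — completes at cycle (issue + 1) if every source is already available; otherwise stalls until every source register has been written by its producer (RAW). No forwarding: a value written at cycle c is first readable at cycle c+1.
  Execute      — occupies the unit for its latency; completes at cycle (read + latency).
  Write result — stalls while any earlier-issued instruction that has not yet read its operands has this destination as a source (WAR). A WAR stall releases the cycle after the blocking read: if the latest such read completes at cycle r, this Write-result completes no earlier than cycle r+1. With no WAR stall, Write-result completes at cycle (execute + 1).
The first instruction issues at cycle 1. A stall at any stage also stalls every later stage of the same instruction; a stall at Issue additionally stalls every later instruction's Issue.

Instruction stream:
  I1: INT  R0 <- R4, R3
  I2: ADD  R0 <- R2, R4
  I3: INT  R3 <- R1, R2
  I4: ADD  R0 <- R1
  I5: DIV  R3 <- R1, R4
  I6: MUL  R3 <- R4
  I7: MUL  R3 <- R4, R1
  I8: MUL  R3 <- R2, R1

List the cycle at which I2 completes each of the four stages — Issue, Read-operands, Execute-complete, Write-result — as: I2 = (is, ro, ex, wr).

I2 = (5, 6, 8, 9)

cycle 1: I1→INT
cycle 2: I1 RO
cycle 3: I1 EX
cycle 4: I1 WR R0
cycle 5: I2→ADD
cycle 6: I2 RO, I3→INT
cycle 7: I3 RO
cycle 8: I2 EX, I3 EX
cycle 9: I2 WR R0, I3 WR R3
cycle 10: I4→ADD
cycle 11: I4 RO, I5→DIV
cycle 12: I5 RO
cycle 13: I4 EX
cycle 14: I4 WR R0
cycle 20: I5 EX
cycle 21: I5 WR R3
cycle 22: I6→MUL
cycle 23: I6 RO
cycle 27: I6 EX
cycle 28: I6 WR R3
cycle 29: I7→MUL
cycle 30: I7 RO
cycle 34: I7 EX
cycle 35: I7 WR R3
cycle 36: I8→MUL
cycle 37: I8 RO
cycle 41: I8 EX
cycle 42: I8 WR R3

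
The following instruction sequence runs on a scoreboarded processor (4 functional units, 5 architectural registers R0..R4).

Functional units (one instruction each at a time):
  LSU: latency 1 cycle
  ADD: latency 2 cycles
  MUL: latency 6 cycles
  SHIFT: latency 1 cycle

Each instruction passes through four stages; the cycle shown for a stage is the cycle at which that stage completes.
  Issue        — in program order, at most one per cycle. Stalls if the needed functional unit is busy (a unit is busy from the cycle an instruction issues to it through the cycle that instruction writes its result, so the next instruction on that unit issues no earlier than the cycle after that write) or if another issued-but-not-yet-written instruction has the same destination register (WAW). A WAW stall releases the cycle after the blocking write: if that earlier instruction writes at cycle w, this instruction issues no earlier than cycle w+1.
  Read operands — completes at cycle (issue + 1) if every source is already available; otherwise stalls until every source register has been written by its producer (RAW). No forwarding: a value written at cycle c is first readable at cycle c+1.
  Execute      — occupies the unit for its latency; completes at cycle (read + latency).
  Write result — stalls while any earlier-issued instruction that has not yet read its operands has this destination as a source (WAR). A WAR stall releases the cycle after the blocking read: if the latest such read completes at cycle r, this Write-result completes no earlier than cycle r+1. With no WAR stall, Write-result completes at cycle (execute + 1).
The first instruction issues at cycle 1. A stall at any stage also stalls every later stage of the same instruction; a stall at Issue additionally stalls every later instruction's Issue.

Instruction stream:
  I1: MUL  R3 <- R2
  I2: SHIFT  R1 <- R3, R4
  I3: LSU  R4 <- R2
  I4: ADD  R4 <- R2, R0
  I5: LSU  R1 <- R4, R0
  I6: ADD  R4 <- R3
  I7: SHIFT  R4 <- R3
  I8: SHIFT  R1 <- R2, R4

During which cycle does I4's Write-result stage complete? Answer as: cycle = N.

I1 -> (1, 2, 8, 9)
I2 -> (2, 10, 11, 12)  // RAW R3: wait I1 write@9
I3 -> (3, 4, 5, 11)  // WAR R4: wait I2 read@10
I4 -> (12, 13, 15, 16)  // WAW R4: wait I3 write@11
I5 -> (13, 17, 18, 19)  // RAW R4: wait I4 write@16
I6 -> (17, 18, 20, 21)  // struct: ADD busy until I4 writes@16
I7 -> (22, 23, 24, 25)  // WAW R4: wait I6 write@21
I8 -> (26, 27, 28, 29)  // struct: SHIFT busy until I7 writes@25

cycle = 16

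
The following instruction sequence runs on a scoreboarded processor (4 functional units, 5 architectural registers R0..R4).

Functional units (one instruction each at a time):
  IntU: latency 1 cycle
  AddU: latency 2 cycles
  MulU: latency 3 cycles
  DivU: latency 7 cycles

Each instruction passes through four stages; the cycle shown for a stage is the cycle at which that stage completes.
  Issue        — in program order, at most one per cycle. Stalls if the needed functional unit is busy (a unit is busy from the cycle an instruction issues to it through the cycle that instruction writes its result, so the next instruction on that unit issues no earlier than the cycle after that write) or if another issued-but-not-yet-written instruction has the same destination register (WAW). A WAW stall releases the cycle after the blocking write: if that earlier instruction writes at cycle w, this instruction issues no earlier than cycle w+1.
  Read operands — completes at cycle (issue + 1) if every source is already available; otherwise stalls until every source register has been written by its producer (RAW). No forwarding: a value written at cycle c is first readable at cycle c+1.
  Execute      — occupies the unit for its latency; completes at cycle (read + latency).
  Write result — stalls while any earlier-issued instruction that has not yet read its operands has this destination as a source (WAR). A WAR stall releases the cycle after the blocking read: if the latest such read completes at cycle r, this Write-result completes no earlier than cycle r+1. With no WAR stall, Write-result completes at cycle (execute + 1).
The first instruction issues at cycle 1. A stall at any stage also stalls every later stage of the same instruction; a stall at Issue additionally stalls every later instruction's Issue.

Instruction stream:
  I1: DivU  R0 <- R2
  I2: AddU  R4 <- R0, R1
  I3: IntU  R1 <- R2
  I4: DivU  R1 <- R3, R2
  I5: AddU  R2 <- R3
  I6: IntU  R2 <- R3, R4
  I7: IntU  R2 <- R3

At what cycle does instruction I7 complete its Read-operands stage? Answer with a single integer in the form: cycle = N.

cycle = 25

I1 -> (1, 2, 9, 10)
I2 -> (2, 11, 13, 14)  // RAW R0: wait I1 write@10
I3 -> (3, 4, 5, 12)  // WAR R1: wait I2 read@11
I4 -> (13, 14, 21, 22)  // WAW R1: wait I3 write@12
I5 -> (15, 16, 18, 19)  // struct: AddU busy until I2 writes@14
I6 -> (20, 21, 22, 23)  // WAW R2: wait I5 write@19
I7 -> (24, 25, 26, 27)  // struct: IntU busy until I6 writes@23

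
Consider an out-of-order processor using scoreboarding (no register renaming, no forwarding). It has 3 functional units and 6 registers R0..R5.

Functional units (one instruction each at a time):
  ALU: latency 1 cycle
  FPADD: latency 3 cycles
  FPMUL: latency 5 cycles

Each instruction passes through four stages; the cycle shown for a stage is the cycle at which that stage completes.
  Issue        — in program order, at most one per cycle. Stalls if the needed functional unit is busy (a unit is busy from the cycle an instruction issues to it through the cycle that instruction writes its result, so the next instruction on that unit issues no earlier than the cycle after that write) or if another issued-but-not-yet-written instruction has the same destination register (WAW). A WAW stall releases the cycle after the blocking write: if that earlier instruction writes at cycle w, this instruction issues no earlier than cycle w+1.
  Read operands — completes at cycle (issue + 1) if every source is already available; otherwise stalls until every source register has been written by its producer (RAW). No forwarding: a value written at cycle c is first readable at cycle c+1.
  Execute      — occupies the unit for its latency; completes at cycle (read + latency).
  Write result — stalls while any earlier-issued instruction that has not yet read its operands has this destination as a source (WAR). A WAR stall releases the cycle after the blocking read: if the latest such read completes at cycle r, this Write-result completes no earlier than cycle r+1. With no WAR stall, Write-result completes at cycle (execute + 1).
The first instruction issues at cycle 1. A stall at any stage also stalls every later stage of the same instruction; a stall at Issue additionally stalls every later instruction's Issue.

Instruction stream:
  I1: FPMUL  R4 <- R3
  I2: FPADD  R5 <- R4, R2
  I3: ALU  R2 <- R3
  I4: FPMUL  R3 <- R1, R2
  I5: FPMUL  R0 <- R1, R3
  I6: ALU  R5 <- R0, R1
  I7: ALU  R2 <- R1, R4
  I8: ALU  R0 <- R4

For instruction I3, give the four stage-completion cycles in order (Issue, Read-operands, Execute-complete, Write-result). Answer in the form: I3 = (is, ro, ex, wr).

I3 = (3, 4, 5, 10)

cycle 1: I1→FPMUL
cycle 2: I1 RO; I2→FPADD
cycle 3: I3→ALU
cycle 4: I3 RO
cycle 5: I3 EX
cycle 7: I1 EX
cycle 8: I1 WR R4
cycle 9: I2 RO; I4→FPMUL
cycle 10: I3 WR R2
cycle 11: I4 RO
cycle 12: I2 EX
cycle 13: I2 WR R5
cycle 16: I4 EX
cycle 17: I4 WR R3
cycle 18: I5→FPMUL
cycle 19: I5 RO; I6→ALU
cycle 24: I5 EX
cycle 25: I5 WR R0
cycle 26: I6 RO
cycle 27: I6 EX
cycle 28: I6 WR R5
cycle 29: I7→ALU
cycle 30: I7 RO
cycle 31: I7 EX
cycle 32: I7 WR R2
cycle 33: I8→ALU
cycle 34: I8 RO
cycle 35: I8 EX
cycle 36: I8 WR R0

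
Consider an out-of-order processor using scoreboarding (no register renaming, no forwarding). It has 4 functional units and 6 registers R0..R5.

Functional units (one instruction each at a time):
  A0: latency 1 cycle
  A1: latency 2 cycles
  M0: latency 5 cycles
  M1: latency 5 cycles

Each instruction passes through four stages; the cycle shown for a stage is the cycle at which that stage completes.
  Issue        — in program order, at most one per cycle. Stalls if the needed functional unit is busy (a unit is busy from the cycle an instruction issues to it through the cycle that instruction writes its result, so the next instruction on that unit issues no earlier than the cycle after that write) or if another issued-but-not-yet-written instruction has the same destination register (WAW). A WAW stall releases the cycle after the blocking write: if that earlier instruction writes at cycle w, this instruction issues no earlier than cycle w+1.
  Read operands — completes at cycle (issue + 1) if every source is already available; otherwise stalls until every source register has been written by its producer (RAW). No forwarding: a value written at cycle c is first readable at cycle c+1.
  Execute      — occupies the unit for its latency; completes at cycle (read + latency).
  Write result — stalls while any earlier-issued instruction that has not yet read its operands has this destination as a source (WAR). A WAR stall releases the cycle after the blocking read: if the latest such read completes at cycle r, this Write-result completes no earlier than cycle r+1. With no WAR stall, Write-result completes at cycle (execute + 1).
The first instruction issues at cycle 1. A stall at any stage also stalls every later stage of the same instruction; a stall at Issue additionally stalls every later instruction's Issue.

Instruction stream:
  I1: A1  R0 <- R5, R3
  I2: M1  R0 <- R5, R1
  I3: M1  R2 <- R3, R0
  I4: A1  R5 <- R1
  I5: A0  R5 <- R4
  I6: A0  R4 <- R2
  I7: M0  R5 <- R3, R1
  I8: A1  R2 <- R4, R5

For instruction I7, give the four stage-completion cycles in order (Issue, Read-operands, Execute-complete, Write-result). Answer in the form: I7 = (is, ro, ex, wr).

I7 = (25, 26, 31, 32)

I1: IS=1 RO=2 EX=4 WR=5
I2: IS=6 RO=7 EX=12 WR=13  [WAW R0: wait I1 write@5]
I3: IS=14 RO=15 EX=20 WR=21  [struct: M1 busy until I2 writes@13]
I4: IS=15 RO=16 EX=18 WR=19
I5: IS=20 RO=21 EX=22 WR=23  [WAW R5: wait I4 write@19]
I6: IS=24 RO=25 EX=26 WR=27  [struct: A0 busy until I5 writes@23]
I7: IS=25 RO=26 EX=31 WR=32
I8: IS=26 RO=33 EX=35 WR=36  [RAW R5: wait I7 write@32]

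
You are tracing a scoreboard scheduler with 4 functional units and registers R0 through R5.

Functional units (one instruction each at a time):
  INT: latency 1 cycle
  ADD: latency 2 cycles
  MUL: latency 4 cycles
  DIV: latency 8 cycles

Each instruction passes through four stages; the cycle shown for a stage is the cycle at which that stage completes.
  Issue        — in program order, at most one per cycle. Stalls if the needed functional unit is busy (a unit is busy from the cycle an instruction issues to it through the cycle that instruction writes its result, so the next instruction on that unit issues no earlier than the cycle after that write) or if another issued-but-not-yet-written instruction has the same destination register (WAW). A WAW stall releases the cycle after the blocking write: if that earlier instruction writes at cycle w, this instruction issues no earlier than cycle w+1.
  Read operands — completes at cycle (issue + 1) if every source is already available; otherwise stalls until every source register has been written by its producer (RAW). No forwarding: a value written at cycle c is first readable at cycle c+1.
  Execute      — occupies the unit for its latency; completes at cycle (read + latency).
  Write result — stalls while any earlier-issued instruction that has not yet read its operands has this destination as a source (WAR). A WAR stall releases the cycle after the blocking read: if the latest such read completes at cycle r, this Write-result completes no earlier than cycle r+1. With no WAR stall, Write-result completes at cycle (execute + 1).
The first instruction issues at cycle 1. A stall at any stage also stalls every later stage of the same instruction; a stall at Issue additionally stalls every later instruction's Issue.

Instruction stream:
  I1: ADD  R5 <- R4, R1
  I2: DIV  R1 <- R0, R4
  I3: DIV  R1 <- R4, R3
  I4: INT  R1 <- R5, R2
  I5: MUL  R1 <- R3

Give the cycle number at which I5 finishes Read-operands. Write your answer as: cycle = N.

I1  is:1  ro:2  ex:4  wr:5
I2  is:2  ro:3  ex:11  wr:12
I3  is:13  ro:14  ex:22  wr:23  — struct: DIV busy until I2 writes@12
I4  is:24  ro:25  ex:26  wr:27  — WAW R1: wait I3 write@23
I5  is:28  ro:29  ex:33  wr:34  — WAW R1: wait I4 write@27

cycle = 29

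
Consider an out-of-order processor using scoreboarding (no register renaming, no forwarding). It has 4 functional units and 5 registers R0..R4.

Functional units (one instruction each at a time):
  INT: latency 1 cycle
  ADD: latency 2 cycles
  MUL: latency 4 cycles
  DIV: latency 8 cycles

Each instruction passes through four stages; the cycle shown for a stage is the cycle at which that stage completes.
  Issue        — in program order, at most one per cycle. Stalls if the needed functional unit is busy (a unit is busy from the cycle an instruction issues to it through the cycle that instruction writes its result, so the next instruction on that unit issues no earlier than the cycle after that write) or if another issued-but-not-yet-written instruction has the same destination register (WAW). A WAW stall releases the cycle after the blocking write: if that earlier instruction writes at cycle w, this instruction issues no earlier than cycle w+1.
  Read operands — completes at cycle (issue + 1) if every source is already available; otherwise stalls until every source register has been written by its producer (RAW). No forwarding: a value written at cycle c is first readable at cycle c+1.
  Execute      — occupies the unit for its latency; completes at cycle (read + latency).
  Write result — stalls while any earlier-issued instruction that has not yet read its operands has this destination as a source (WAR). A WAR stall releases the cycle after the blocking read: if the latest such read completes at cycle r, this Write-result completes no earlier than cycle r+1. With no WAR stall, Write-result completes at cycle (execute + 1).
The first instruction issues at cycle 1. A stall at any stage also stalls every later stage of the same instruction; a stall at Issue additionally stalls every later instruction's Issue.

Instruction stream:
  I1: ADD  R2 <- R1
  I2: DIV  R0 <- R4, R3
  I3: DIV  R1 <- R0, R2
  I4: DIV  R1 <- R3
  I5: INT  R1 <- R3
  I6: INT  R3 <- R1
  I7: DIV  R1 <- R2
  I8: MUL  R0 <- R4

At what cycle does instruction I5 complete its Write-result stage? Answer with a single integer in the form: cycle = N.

cycle = 38

c1: issue I1 (ADD)
c2: I1 read-ops · issue I2 (DIV)
c3: I2 read-ops
c4: I1 finished on ADD
c5: I1→R2
c11: I2 finished on DIV
c12: I2→R0
c13: issue I3 (DIV)
c14: I3 read-ops
c22: I3 finished on DIV
c23: I3→R1
c24: issue I4 (DIV)
c25: I4 read-ops
c33: I4 finished on DIV
c34: I4→R1
c35: issue I5 (INT)
c36: I5 read-ops
c37: I5 finished on INT
c38: I5→R1
c39: issue I6 (INT)
c40: I6 read-ops · issue I7 (DIV)
c41: I6 finished on INT · I7 read-ops · issue I8 (MUL)
c42: I6→R3 · I8 read-ops
c46: I8 finished on MUL
c47: I8→R0
c49: I7 finished on DIV
c50: I7→R1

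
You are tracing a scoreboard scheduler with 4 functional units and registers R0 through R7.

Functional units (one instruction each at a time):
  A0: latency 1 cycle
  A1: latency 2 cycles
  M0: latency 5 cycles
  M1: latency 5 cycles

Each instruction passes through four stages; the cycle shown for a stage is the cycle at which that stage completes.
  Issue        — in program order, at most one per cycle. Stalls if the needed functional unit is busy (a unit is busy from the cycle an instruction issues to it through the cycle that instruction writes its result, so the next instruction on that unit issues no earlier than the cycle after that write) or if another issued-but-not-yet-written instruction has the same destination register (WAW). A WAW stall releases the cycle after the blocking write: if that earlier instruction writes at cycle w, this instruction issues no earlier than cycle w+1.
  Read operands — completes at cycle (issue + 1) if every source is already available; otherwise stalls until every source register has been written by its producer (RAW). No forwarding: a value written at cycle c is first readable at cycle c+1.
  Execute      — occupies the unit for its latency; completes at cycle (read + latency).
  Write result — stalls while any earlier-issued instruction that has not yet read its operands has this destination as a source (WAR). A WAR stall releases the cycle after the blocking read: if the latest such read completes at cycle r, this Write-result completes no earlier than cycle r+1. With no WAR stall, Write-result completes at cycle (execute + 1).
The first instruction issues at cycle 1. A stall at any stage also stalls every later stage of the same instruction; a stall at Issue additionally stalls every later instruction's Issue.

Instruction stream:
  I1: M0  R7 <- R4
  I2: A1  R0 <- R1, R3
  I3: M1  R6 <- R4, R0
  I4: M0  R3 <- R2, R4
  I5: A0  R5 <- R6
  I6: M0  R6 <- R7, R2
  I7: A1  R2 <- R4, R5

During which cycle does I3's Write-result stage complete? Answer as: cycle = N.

cycle = 13

I1 -> (1, 2, 7, 8)
I2 -> (2, 3, 5, 6)
I3 -> (3, 7, 12, 13)  // RAW R0: wait I2 write@6
I4 -> (9, 10, 15, 16)  // struct: M0 busy until I1 writes@8
I5 -> (10, 14, 15, 16)  // RAW R6: wait I3 write@13
I6 -> (17, 18, 23, 24)  // struct: M0 busy until I4 writes@16
I7 -> (18, 19, 21, 22)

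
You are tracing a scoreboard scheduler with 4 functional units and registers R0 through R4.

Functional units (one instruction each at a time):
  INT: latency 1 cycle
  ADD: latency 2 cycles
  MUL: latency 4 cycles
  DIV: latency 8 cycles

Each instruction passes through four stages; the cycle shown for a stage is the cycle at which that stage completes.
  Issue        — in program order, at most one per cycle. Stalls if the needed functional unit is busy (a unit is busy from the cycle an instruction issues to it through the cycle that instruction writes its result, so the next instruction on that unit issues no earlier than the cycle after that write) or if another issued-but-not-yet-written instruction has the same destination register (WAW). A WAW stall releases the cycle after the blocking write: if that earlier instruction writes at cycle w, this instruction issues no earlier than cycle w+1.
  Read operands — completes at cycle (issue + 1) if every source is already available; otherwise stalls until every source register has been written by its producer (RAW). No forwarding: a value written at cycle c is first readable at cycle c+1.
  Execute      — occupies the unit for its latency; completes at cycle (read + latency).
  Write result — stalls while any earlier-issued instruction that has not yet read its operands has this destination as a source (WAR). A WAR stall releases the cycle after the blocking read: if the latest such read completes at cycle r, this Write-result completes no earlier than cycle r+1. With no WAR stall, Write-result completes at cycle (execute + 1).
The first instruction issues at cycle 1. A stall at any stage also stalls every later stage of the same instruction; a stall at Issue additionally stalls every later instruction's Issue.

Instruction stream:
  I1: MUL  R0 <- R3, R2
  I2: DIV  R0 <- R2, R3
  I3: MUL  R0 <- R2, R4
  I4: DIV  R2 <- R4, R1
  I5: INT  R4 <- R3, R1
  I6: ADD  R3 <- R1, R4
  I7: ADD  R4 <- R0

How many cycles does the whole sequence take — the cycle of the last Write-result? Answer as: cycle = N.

[1] I1 issues→MUL
[2] I1 reads
[6] I1 exec-done
[7] I1 writes R0
[8] I2 issues→DIV
[9] I2 reads
[17] I2 exec-done
[18] I2 writes R0
[19] I3 issues→MUL
[20] I3 reads | I4 issues→DIV
[21] I4 reads | I5 issues→INT
[22] I5 reads | I6 issues→ADD
[23] I5 exec-done
[24] I3 exec-done | I5 writes R4
[25] I3 writes R0 | I6 reads
[27] I6 exec-done
[28] I6 writes R3
[29] I4 exec-done | I7 issues→ADD
[30] I4 writes R2 | I7 reads
[32] I7 exec-done
[33] I7 writes R4

cycle = 33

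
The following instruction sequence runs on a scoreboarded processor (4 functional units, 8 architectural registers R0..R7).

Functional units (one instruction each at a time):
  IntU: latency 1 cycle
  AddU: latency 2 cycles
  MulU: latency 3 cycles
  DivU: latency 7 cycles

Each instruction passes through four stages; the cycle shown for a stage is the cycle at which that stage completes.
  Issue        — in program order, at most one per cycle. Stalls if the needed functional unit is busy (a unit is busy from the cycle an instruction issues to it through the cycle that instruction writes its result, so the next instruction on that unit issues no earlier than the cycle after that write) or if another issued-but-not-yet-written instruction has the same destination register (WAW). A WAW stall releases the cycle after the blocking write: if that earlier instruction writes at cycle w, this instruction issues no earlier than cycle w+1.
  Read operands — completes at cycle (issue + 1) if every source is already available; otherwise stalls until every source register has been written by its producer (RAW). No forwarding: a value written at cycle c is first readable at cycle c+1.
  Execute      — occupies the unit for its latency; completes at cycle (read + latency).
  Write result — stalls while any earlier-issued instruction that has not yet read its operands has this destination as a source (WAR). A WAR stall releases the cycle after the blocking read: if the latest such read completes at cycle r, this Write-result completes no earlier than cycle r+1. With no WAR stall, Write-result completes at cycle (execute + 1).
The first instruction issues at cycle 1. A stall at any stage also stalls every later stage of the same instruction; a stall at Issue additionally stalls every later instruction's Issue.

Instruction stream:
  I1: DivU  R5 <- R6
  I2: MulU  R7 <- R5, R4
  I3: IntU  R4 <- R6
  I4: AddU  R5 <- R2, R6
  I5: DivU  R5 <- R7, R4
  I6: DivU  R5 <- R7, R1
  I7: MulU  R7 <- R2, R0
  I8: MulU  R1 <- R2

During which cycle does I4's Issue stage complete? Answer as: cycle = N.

  I1 | 1 | 2 | 9 | 10
  I2 | 2 | 11 | 14 | 15   RAW R5: wait I1 write@10
  I3 | 3 | 4 | 5 | 12   WAR R4: wait I2 read@11
  I4 | 11 | 12 | 14 | 15   WAW R5: wait I1 write@10
  I5 | 16 | 17 | 24 | 25   WAW R5: wait I4 write@15
  I6 | 26 | 27 | 34 | 35   struct: DivU busy until I5 writes@25
  I7 | 27 | 28 | 31 | 32
  I8 | 33 | 34 | 37 | 38   struct: MulU busy until I7 writes@32

cycle = 11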